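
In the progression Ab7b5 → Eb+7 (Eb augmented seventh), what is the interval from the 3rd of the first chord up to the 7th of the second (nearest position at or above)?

The 3rd of Ab7b5 is C; the 7th of Eb+7 (Eb augmented seventh) is Db.
From C to Db: 1 semitone over a second = minor.

m2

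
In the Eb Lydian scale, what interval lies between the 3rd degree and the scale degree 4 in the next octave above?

major ninth

Eb lydian: Eb F G A Bb C D.
So we need the interval from G up to A.
G up to A spans 9 letter names and 14 semitones — a major ninth.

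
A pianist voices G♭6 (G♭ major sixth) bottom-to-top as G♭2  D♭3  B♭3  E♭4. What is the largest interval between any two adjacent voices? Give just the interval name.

M6

Adjacent intervals: G♭2→D♭3 = perfect fifth; D♭3→B♭3 = major sixth; B♭3→E♭4 = perfect fourth.
The largest is D♭3 to B♭3, a major sixth (9 semitones).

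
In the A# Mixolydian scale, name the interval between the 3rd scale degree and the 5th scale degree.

Spelling the A# Mixolydian scale: A# B# C## D# E# F## G#.
3rd scale degree = C##; scale degree 5 = E#.
C## up to E# is 3 semitones, a half step narrower than a major third, so the interval is minor.

minor 3rd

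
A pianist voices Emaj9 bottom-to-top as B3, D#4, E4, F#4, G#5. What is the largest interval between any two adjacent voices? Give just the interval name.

M9

Adjacent intervals: B3→D#4 = major third; D#4→E4 = minor second; E4→F#4 = major second; F#4→G#5 = major ninth.
The largest is F#4 to G#5, a major ninth (14 semitones).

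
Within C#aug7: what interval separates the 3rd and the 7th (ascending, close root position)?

Spelling the chord: C#, E#, G##, B.
So we need the interval from E# up to B.
5 letter names make it a fifth; at 6 semitones (a half step narrower than perfect) the quality is diminished.

diminished 5th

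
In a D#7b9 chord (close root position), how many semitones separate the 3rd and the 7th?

Spelling the chord: D# F## A# C# E.
F## to C# is a diminished fifth: 6 semitones.

6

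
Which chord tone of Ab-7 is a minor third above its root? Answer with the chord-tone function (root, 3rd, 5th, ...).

3rd

Abm7: Ab, Cb, Eb, Gb.
The root is Ab. A minor third above Ab is Cb.
Cb is the chord's 3rd.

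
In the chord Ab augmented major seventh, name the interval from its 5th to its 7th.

minor third

Abmaj7#5 (Ab augmented major seventh) is spelled Ab C E G.
So we need the interval from E up to G.
3 letter names make it a third; at 3 semitones (a half step narrower than major) the quality is minor.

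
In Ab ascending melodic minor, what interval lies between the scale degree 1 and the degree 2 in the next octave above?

Ab melodic minor: Ab Bb Cb Db Eb F G.
The scale degree 1 is Ab and the 2nd scale degree (up an octave) is Bb.
Counting 9 letters and 14 half steps from Ab gives a major ninth.

major ninth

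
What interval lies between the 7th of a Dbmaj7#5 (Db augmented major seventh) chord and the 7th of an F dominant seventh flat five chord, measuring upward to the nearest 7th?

m3

Dbmaj7#5 (Db augmented major seventh) has C as its 7th, and F dominant seventh flat five has Eb as its 7th.
C up to Eb is 3 semitones, a half step narrower than a major third, so the interval is minor.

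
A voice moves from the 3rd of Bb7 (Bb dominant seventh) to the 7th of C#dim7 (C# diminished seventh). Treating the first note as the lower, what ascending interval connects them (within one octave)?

minor sixth

Bb7 (Bb dominant seventh) has D as its 3rd, and C#dim7 (C# diminished seventh) has Bb as its 7th.
From D to Bb: 8 semitones over a sixth = minor.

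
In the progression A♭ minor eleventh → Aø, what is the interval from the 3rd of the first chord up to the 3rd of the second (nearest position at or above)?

A♭ minor eleventh has C♭ as its 3rd, and Aø has C as its 3rd.
1 letter names make it a unison; at 1 semitone (a half step wider than perfect) the quality is augmented.

augmented unison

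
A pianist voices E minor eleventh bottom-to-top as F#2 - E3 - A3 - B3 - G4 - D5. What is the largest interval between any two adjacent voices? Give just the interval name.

minor seventh

Adjacent intervals: F#2→E3 = minor seventh; E3→A3 = perfect fourth; A3→B3 = major second; B3→G4 = minor sixth; G4→D5 = perfect fifth.
The largest is F#2 to E3, a minor seventh (10 semitones).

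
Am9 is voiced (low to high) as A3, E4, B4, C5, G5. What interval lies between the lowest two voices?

Those voices are A3 and E4.
Counting 5 letters and 7 half steps from A gives a perfect fifth.

P5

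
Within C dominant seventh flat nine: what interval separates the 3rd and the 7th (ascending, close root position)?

diminished fifth

C7b9 is spelled C, E, G, B♭, D♭.
3rd = E; 7th = B♭.
From E to B♭: 6 semitones over a fifth = diminished.
That tritone between 3rd and 7th is what gives the dominant seventh its pull toward resolution.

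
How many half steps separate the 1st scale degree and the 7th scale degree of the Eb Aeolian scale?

The scale is Eb F Gb Ab Bb Cb Db.
Eb up to Db is a minor seventh — 10 semitones.

10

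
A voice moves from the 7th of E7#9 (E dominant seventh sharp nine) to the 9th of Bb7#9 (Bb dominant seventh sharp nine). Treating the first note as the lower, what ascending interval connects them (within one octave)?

E7#9 (E dominant seventh sharp nine) has D as its 7th, and Bb7#9 (Bb dominant seventh sharp nine) has C# as its 9th.
Counting 7 letters and 11 half steps from D gives a major seventh.

major seventh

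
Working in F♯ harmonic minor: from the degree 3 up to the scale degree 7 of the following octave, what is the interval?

F♯ harmonic minor: F♯ G♯ A B C♯ D E♯.
That puts A below E♯.
A up to E♯ is 20 semitones, a half step wider than a perfect twelfth, so the interval is augmented.

augmented twelfth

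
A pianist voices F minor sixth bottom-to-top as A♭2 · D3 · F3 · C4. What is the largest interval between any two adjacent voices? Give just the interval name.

P5

Adjacent intervals: A♭2→D3 = augmented fourth; D3→F3 = minor third; F3→C4 = perfect fifth.
The largest is F3 to C4, a perfect fifth (7 semitones).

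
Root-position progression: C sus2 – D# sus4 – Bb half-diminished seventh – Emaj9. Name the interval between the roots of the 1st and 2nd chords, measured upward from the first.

The roots are C and D#.
From C to D#: 3 semitones over a second = augmented.

augmented second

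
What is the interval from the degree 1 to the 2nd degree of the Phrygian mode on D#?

m2

Spelling the Phrygian mode on D#: D# E F# G# A# B C#.
The degree 1 is D# and the 2nd degree is E.
2 letter names make it a second; at 1 semitone (a half step narrower than major) the quality is minor.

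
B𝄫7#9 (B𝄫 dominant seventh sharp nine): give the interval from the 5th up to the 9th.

B𝄫7#9 is spelled B𝄫, D♭, F♭, A𝄫, C.
That puts F♭ below C.
5 letter names make it a fifth; at 8 semitones (a half step wider than perfect) the quality is augmented.

augmented 5th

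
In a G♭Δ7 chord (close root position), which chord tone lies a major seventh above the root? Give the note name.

F

The chord tones of G♭ major seventh are G♭, B♭, D♭, F.
The root is G♭. A major seventh above G♭ is F.
F is the chord's 7th.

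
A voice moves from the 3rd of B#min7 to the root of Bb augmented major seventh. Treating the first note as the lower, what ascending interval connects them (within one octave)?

The 3rd of B#min7 is D#; the root of Bb augmented major seventh is Bb.
From D# to Bb: 7 semitones over a sixth = diminished.

diminished sixth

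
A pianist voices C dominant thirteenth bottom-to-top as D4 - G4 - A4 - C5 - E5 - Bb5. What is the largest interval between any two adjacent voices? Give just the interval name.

Adjacent intervals: D4→G4 = perfect fourth; G4→A4 = major second; A4→C5 = minor third; C5→E5 = major third; E5→Bb5 = diminished fifth.
The largest is E5 to Bb5, a diminished fifth (6 semitones).

diminished 5th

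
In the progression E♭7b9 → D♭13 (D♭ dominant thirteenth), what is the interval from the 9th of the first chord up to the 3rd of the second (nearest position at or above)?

The 9th of E♭7b9 is F♭; the 3rd of D♭13 (D♭ dominant thirteenth) is F.
1 letter names make it a unison; at 1 semitone (a half step wider than perfect) the quality is augmented.

A1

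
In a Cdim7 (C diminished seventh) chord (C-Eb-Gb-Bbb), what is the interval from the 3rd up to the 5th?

m3

That puts Eb below Gb.
From Eb to Gb: 3 semitones over a third = minor.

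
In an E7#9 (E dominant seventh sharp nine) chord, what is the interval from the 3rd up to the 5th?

minor third

Spelling the chord: E–G#–B–D–F##.
3rd = G#; 5th = B.
G# up to B is 3 semitones, a half step narrower than a major third, so the interval is minor.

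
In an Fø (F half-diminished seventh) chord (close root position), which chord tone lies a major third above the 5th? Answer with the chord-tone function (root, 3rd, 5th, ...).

7th

The chord tones of F half-diminished seventh are F, Ab, Cb, Eb.
The 5th is Cb. A major third above Cb is Eb.
Eb is the chord's 7th.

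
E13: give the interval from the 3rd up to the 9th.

minor seventh

Spelling the chord: E, G#, B, D, F#, C#.
That puts G# below F#.
G# up to F# is 10 semitones, a half step narrower than a major seventh, so the interval is minor.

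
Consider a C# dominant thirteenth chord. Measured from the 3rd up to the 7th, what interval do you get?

Spelling the chord: C#, E#, G#, B, D#, A#.
So we need the interval from E# up to B.
From E# to B: 6 semitones over a fifth = diminished.
This 3–7 tritone is the characteristic tension at the heart of the dominant sound.

diminished fifth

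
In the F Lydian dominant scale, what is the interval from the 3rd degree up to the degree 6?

F lydian dominant: F G A B C D Eb.
The 3rd degree is A and the 6th degree is D.
From A to D is 5 semitones, exactly the perfect fourth.

perfect 4th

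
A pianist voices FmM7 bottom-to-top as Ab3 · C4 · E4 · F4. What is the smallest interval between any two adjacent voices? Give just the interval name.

Adjacent intervals: Ab3→C4 = major third; C4→E4 = major third; E4→F4 = minor second.
The smallest is E4 to F4, a minor second (1 semitone).

minor 2nd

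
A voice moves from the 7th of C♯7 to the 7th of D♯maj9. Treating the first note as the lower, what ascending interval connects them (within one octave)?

augmented second

C♯7 has B as its 7th, and D♯maj9 has C𝄪 as its 7th.
B up to C𝄪 is 3 semitones, a half step wider than a major second, so the interval is augmented.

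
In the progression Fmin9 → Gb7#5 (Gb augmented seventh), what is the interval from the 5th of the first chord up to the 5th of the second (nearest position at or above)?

major second

The 5th of Fmin9 is C; the 5th of Gb7#5 (Gb augmented seventh) is D.
From C to D is 2 semitones, exactly the major second.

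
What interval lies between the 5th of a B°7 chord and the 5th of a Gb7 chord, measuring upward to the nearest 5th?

minor sixth

B°7 has F as its 5th, and Gb7 has Db as its 5th.
From F to Db: 8 semitones over a sixth = minor.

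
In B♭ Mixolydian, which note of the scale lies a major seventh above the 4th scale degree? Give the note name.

D

The scale is B♭ C D E♭ F G A♭.
The 4th scale degree is E♭; a major seventh above that is D — scale degree 3.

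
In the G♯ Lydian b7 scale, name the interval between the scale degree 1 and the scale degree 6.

The scale runs G♯ A♯ B♯ C𝄪 D♯ E♯ F♯.
The scale degree 1 is G♯ and the degree 6 is E♯.
Counting 6 letters and 9 half steps from G♯ gives a major sixth.

major sixth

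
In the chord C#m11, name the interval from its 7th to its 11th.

C# minor eleventh: C#–E–G#–B–D#–F#.
The 7th is B and the 11th is F#.
B up to F# spans 5 letter names and 7 semitones — a perfect fifth.

P5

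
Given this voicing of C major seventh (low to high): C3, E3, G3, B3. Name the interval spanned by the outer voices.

major seventh

The outer voices are C3 and B3.
C up to B spans 7 letter names and 11 semitones — a major seventh.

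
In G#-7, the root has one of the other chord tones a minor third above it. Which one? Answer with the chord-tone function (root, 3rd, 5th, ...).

G#m7 (G# minor seventh) is spelled G#–B–D#–F#.
The root is G#. A minor third above G# is B.
B is the chord's 3rd.

3rd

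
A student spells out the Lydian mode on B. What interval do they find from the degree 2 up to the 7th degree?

Spelling the Lydian mode on B: B C♯ D♯ E♯ F♯ G♯ A♯.
That puts C♯ below A♯.
Counting 6 letters and 9 half steps from C♯ gives a major sixth.

M6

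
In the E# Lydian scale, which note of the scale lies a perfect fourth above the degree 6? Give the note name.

F##

The scale is E# F## G## A## B# C## D##.
The degree 6 is C##; a perfect fourth above that is F## — scale degree 2.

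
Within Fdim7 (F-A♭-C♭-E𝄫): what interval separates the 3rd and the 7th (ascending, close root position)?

The 3rd is A♭ and the 7th is E𝄫.
From A♭ to E𝄫: 6 semitones over a fifth = diminished.

diminished fifth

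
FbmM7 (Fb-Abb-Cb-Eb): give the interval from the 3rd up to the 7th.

augmented 5th

3rd = Abb; 7th = Eb.
Abb up to Eb is 8 semitones, a half step wider than a perfect fifth, so the interval is augmented.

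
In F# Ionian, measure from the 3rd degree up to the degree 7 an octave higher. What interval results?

Spelling F# Ionian: F# G# A# B C# D# E#.
That puts A# below E#.
From A# to E# is 19 semitones, exactly the perfect twelfth.

P12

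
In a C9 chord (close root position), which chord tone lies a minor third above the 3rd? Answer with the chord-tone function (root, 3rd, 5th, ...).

5th

C dominant ninth: C, E, G, Bb, D.
The 3rd is E. A minor third above E is G.
G is the chord's 5th.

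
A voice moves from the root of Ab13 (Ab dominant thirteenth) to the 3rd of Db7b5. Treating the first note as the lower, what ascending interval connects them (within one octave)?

The root of Ab13 (Ab dominant thirteenth) is Ab; the 3rd of Db7b5 is F.
From Ab to F is 9 semitones, exactly the major sixth.

M6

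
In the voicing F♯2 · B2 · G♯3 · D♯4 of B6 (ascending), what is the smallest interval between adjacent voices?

perfect fourth

Adjacent intervals: F♯2→B2 = perfect fourth; B2→G♯3 = major sixth; G♯3→D♯4 = perfect fifth.
The smallest is F♯2 to B2, a perfect fourth (5 semitones).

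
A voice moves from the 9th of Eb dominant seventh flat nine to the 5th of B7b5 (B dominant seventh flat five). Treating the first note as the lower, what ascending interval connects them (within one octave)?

augmented unison

Eb dominant seventh flat nine has Fb as its 9th, and B7b5 (B dominant seventh flat five) has F as its 5th.
Fb up to F is 1 semitone, a half step wider than a perfect unison, so the interval is augmented.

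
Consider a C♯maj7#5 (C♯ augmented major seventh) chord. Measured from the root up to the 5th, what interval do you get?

augmented 5th

C♯ augmented major seventh is spelled C♯–E♯–G𝄪–B♯.
That puts C♯ below G𝄪.
5 letter names make it a fifth; at 8 semitones (a half step wider than perfect) the quality is augmented.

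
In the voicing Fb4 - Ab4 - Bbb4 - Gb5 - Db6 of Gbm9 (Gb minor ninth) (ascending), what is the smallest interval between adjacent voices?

minor second

Adjacent intervals: Fb4→Ab4 = major third; Ab4→Bbb4 = minor second; Bbb4→Gb5 = major sixth; Gb5→Db6 = perfect fifth.
The smallest is Ab4 to Bbb4, a minor second (1 semitone).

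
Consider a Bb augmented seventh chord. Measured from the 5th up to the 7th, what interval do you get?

diminished 3rd

Bb+7 (Bb augmented seventh) is spelled Bb, D, F#, Ab.
The 5th is F# and the 7th is Ab.
3 letter names make it a third; at 2 semitones (a whole step narrower than major) the quality is diminished.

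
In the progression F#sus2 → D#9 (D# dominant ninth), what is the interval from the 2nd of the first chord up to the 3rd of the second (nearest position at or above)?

F#sus2 has G# as its 2nd, and D#9 (D# dominant ninth) has F## as its 3rd.
G# up to F## spans 7 letter names and 11 semitones — a major seventh.

major seventh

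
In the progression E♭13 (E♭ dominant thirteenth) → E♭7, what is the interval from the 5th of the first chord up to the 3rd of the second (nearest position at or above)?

E♭13 (E♭ dominant thirteenth) has B♭ as its 5th, and E♭7 has G as its 3rd.
From B♭ to G is 9 semitones, exactly the major sixth.

major 6th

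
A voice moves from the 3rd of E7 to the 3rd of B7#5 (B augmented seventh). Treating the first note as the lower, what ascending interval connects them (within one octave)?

The 3rd of E7 is G#; the 3rd of B7#5 (B augmented seventh) is D#.
Counting 5 letters and 7 half steps from G# gives a perfect fifth.

perfect fifth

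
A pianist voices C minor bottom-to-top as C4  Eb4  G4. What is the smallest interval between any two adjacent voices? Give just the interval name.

minor third

Adjacent intervals: C4→Eb4 = minor third; Eb4→G4 = major third.
The smallest is C4 to Eb4, a minor third (3 semitones).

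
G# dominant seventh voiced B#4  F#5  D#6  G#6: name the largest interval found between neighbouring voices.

Adjacent intervals: B#4→F#5 = diminished fifth; F#5→D#6 = major sixth; D#6→G#6 = perfect fourth.
The largest is F#5 to D#6, a major sixth (9 semitones).

major sixth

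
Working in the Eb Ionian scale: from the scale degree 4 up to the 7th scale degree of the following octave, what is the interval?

augmented eleventh

Eb major: Eb F G Ab Bb C D.
That puts Ab below D.
11 letter names make it an eleventh; at 18 semitones (a half step wider than perfect) the quality is augmented.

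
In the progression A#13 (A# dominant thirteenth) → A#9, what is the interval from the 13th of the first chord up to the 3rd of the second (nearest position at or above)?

A#13 (A# dominant thirteenth) has F## as its 13th, and A#9 has C## as its 3rd.
F## up to C## spans 5 letter names and 7 semitones — a perfect fifth.

P5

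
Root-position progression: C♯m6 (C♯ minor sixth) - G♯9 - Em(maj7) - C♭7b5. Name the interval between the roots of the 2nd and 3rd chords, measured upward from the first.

The roots are G♯ and E.
6 letter names make it a sixth; at 8 semitones (a half step narrower than major) the quality is minor.

minor 6th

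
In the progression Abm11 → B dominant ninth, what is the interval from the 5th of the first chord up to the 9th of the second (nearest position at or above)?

augmented sixth

The 5th of Abm11 is Eb; the 9th of B dominant ninth is C#.
6 letter names make it a sixth; at 10 semitones (a half step wider than major) the quality is augmented.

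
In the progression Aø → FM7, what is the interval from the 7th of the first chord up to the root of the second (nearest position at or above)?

minor seventh

The 7th of Aø is G; the root of FM7 is F.
G up to F is 10 semitones, a half step narrower than a major seventh, so the interval is minor.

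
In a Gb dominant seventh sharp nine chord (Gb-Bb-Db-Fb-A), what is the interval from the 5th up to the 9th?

5th = Db; 9th = A.
5 letter names make it a fifth; at 8 semitones (a half step wider than perfect) the quality is augmented.

augmented 5th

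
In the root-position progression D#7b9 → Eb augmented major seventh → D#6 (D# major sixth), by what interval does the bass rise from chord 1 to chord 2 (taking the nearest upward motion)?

diminished second

The roots are D# and Eb.
D# up to Eb is 0 semitones, a whole step narrower than a major second, so the interval is diminished.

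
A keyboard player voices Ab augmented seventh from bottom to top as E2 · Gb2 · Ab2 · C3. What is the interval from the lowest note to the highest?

minor 6th

The outer voices are E2 and C3.
From E to C: 8 semitones over a sixth = minor.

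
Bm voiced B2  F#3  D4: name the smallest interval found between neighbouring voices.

Adjacent intervals: B2→F#3 = perfect fifth; F#3→D4 = minor sixth.
The smallest is B2 to F#3, a perfect fifth (7 semitones).

perfect fifth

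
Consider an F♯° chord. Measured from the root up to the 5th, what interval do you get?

F♯°: F♯–A–C.
The root is F♯ and the 5th is C.
F♯ up to C is 6 semitones, a half step narrower than a perfect fifth, so the interval is diminished.

diminished fifth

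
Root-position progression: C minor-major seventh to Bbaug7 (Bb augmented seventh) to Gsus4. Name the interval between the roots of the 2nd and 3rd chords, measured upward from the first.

The roots are Bb and G.
From Bb to G is 9 semitones, exactly the major sixth.

M6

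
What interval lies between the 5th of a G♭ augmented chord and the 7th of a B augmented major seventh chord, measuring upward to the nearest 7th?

augmented fifth

The 5th of G♭ augmented is D; the 7th of B augmented major seventh is A♯.
D up to A♯ is 8 semitones, a half step wider than a perfect fifth, so the interval is augmented.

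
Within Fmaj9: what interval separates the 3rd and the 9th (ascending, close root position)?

minor seventh

The chord tones of Fmaj9 are F–A–C–E–G.
3rd = A; 9th = G.
From A to G: 10 semitones over a seventh = minor.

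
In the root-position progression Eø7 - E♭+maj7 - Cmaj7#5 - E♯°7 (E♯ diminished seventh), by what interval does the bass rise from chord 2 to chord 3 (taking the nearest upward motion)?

major sixth

The roots are E♭ and C.
From E♭ to C is 9 semitones, exactly the major sixth.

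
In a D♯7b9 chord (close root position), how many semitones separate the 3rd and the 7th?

6

D♯7b9 is spelled D♯ F𝄪 A♯ C♯ E.
F𝄪 to C♯ is a diminished fifth: 6 semitones.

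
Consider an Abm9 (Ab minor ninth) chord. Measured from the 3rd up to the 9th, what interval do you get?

major seventh

Abmin9: Ab Cb Eb Gb Bb.
That puts Cb below Bb.
From Cb to Bb is 11 semitones, exactly the major seventh.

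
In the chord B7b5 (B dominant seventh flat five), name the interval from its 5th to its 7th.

major third

The chord tones of B7b5 are B, D♯, F, A.
So we need the interval from F up to A.
F up to A spans 3 letter names and 4 semitones — a major third.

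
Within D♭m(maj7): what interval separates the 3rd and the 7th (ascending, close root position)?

augmented fifth

D♭m(maj7): D♭ F♭ A♭ C.
The 3rd is F♭ and the 7th is C.
From F♭ to C: 8 semitones over a fifth = augmented.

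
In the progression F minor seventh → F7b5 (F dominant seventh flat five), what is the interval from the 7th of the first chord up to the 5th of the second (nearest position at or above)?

F minor seventh has Eb as its 7th, and F7b5 (F dominant seventh flat five) has Cb as its 5th.
From Eb to Cb: 8 semitones over a sixth = minor.

minor sixth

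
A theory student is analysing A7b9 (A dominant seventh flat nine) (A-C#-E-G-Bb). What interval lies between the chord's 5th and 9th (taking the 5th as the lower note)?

diminished fifth

5th = E; 9th = Bb.
From E to Bb: 6 semitones over a fifth = diminished.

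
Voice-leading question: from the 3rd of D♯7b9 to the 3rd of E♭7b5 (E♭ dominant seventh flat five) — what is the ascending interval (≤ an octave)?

The 3rd of D♯7b9 is F𝄪; the 3rd of E♭7b5 (E♭ dominant seventh flat five) is G.
From F𝄪 to G: 0 semitones over a second = diminished.

diminished 2nd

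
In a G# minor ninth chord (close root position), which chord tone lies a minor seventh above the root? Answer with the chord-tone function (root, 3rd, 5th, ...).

The chord tones of G#m9 are G#-B-D#-F#-A#.
The root is G#. A minor seventh above G# is F#.
F# is the chord's 7th.

7th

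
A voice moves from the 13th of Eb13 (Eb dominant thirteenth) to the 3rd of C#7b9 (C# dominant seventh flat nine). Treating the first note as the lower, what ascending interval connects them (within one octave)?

The 13th of Eb13 (Eb dominant thirteenth) is C; the 3rd of C#7b9 (C# dominant seventh flat nine) is E#.
From C to E#: 5 semitones over a third = augmented.

augmented third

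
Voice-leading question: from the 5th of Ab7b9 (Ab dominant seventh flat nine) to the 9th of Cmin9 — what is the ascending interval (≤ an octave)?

major 7th

Ab7b9 (Ab dominant seventh flat nine) has Eb as its 5th, and Cmin9 has D as its 9th.
Counting 7 letters and 11 half steps from Eb gives a major seventh.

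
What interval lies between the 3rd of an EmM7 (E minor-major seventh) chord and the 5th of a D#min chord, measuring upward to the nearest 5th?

The 3rd of EmM7 (E minor-major seventh) is G; the 5th of D#min is A#.
2 letter names make it a second; at 3 semitones (a half step wider than major) the quality is augmented.

augmented second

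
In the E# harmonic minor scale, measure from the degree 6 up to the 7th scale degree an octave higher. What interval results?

A9

E# harmonic minor: E# F## G# A# B# C# D##.
So we need the interval from C# up to D##.
From C# to D##: 15 semitones over a ninth = augmented.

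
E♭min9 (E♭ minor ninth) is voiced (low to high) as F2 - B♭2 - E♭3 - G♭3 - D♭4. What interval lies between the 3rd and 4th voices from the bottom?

Those voices are E♭3 and G♭3.
E♭ up to G♭ is 3 semitones, a half step narrower than a major third, so the interval is minor.

m3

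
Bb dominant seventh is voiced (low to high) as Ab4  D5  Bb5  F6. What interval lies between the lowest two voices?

augmented fourth

Those voices are Ab4 and D5.
From Ab to D: 6 semitones over a fourth = augmented.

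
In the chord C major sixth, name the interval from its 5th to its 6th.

major second

C6: C-E-G-A.
That puts G below A.
G up to A spans 2 letter names and 2 semitones — a major second.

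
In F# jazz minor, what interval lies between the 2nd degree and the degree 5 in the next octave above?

Spelling F# jazz minor: F# G# A B C# D# E#.
So we need the interval from G# up to C#.
G# up to C# spans 11 letter names and 17 semitones — a perfect eleventh.

P11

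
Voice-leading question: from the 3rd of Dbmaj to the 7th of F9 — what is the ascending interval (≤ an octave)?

minor seventh

Dbmaj has F as its 3rd, and F9 has Eb as its 7th.
From F to Eb: 10 semitones over a seventh = minor.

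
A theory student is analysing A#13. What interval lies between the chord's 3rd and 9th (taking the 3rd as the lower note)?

minor seventh

A# dominant thirteenth: A#-C##-E#-G#-B#-F##.
That puts C## below B#.
From C## to B#: 10 semitones over a seventh = minor.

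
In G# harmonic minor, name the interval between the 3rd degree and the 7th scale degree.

G# harmonic minor: G# A# B C# D# E F##.
The 3rd degree is B and the degree 7 is F##.
B up to F## is 8 semitones, a half step wider than a perfect fifth, so the interval is augmented.

augmented fifth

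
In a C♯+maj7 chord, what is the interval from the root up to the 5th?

augmented fifth

The chord tones of C♯maj7#5 (C♯ augmented major seventh) are C♯ E♯ G𝄪 B♯.
Root = C♯; 5th = G𝄪.
5 letter names make it a fifth; at 8 semitones (a half step wider than perfect) the quality is augmented.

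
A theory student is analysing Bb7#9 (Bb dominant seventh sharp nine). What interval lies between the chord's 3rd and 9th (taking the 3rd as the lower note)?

The chord tones of Bb7#9 (Bb dominant seventh sharp nine) are Bb-D-F-Ab-C#.
So we need the interval from D up to C#.
Counting 7 letters and 11 half steps from D gives a major seventh.

major 7th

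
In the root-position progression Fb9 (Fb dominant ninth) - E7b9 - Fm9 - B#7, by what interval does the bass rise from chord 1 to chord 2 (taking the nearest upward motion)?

augmented seventh

The roots are Fb and E.
Fb up to E is 12 semitones, a half step wider than a major seventh, so the interval is augmented.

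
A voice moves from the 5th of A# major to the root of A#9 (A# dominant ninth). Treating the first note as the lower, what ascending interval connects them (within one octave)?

perfect 4th

The 5th of A# major is E#; the root of A#9 (A# dominant ninth) is A#.
Counting 4 letters and 5 half steps from E# gives a perfect fourth.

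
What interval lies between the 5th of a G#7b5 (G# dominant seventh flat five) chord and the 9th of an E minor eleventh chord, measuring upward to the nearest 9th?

G#7b5 (G# dominant seventh flat five) has D as its 5th, and E minor eleventh has F# as its 9th.
From D to F# is 4 semitones, exactly the major third.

major 3rd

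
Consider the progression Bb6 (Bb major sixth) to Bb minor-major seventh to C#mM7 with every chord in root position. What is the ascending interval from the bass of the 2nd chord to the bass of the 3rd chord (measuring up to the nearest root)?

augmented second

The roots are Bb and C#.
Bb up to C# is 3 semitones, a half step wider than a major second, so the interval is augmented.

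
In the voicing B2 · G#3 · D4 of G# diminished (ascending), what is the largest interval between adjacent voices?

Adjacent intervals: B2→G#3 = major sixth; G#3→D4 = diminished fifth.
The largest is B2 to G#3, a major sixth (9 semitones).

major sixth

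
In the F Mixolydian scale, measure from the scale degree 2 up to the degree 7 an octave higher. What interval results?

F mixolydian: F G A Bb C D Eb.
So we need the interval from G up to Eb.
From G to Eb: 20 semitones over a thirteenth = minor.

m13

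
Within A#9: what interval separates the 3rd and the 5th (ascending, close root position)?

minor 3rd

A# dominant ninth is spelled A#, C##, E#, G#, B#.
So we need the interval from C## up to E#.
From C## to E#: 3 semitones over a third = minor.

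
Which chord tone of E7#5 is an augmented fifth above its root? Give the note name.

E augmented seventh is spelled E, G♯, B♯, D.
The root is E. An augmented fifth above E is B♯.
B♯ is the chord's 5th.

B#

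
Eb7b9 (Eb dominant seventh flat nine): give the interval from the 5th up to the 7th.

minor third

The chord tones of Eb7b9 (Eb dominant seventh flat nine) are Eb-G-Bb-Db-Fb.
That puts Bb below Db.
Bb up to Db is 3 semitones, a half step narrower than a major third, so the interval is minor.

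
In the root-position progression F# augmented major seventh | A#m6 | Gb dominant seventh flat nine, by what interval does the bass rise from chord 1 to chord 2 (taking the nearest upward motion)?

major third

The roots are F# and A#.
F# up to A# spans 3 letter names and 4 semitones — a major third.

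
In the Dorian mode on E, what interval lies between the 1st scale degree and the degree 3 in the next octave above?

minor tenth

The scale runs E F# G A B C# D.
1st scale degree = E; scale degree 3 (up an octave) = G.
From E to G: 15 semitones over a tenth = minor.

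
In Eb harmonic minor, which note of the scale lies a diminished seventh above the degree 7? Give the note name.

Cb

The scale is Eb F Gb Ab Bb Cb D.
The degree 7 is D; a diminished seventh above that is Cb — scale degree 6.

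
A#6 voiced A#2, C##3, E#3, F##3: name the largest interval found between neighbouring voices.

major 3rd

Adjacent intervals: A#2→C##3 = major third; C##3→E#3 = minor third; E#3→F##3 = major second.
The largest is A#2 to C##3, a major third (4 semitones).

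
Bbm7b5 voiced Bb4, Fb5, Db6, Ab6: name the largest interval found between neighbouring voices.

major 6th

Adjacent intervals: Bb4→Fb5 = diminished fifth; Fb5→Db6 = major sixth; Db6→Ab6 = perfect fifth.
The largest is Fb5 to Db6, a major sixth (9 semitones).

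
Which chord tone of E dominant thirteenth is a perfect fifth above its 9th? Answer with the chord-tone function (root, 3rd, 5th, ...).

E13 (E dominant thirteenth): E–G♯–B–D–F♯–C♯.
The 9th is F♯. A perfect fifth above F♯ is C♯.
C♯ is the chord's 13th.

13th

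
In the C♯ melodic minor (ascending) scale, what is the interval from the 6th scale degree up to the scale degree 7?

The scale runs C♯ D♯ E F♯ G♯ A♯ B♯.
So we need the interval from A♯ up to B♯.
From A♯ to B♯ is 2 semitones, exactly the major second.

major 2nd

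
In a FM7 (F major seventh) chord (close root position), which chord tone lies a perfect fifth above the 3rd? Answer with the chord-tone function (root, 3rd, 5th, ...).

7th

Spelling the chord: F–A–C–E.
The 3rd is A. A perfect fifth above A is E.
E is the chord's 7th.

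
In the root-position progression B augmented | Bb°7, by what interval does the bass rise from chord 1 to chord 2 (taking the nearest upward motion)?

diminished 8th

The roots are B and Bb.
B up to Bb is 11 semitones, a half step narrower than a perfect octave, so the interval is diminished.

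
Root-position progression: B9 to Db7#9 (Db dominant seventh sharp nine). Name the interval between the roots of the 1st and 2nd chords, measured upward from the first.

diminished third

The roots are B and Db.
From B to Db: 2 semitones over a third = diminished.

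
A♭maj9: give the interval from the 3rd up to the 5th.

Spelling the chord: A♭, C, E♭, G, B♭.
3rd = C; 5th = E♭.
C up to E♭ is 3 semitones, a half step narrower than a major third, so the interval is minor.

minor third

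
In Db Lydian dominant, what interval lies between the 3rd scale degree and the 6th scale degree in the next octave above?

perfect eleventh

The scale runs Db Eb F G Ab Bb Cb.
So we need the interval from F up to Bb.
From F to Bb is 17 semitones, exactly the perfect eleventh.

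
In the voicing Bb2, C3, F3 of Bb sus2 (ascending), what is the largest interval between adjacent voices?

perfect fourth

Adjacent intervals: Bb2→C3 = major second; C3→F3 = perfect fourth.
The largest is C3 to F3, a perfect fourth (5 semitones).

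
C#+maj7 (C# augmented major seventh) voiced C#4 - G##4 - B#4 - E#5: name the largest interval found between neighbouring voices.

Adjacent intervals: C#4→G##4 = augmented fifth; G##4→B#4 = minor third; B#4→E#5 = perfect fourth.
The largest is C#4 to G##4, an augmented fifth (8 semitones).

A5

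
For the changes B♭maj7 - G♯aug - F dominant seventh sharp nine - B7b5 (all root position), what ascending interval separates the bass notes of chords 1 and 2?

augmented sixth

The roots are B♭ and G♯.
6 letter names make it a sixth; at 10 semitones (a half step wider than major) the quality is augmented.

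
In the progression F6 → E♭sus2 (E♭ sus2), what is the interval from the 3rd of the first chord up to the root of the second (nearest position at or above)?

d5

The 3rd of F6 is A; the root of E♭sus2 (E♭ sus2) is E♭.
From A to E♭: 6 semitones over a fifth = diminished.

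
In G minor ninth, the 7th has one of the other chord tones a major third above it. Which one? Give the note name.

A

The chord tones of G minor ninth are G B♭ D F A.
The 7th is F. A major third above F is A.
A is the chord's 9th.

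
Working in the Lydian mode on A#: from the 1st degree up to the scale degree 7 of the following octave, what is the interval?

major fourteenth

Spelling the Lydian mode on A#: A# B# C## D## E# F## G##.
The 1st degree is A# and the 7th scale degree (up an octave) is G##.
From A# to G## is 23 semitones, exactly the major fourteenth.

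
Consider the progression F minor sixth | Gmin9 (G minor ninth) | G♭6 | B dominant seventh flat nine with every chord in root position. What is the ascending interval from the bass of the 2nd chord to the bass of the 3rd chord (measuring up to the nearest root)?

The roots are G and G♭.
8 letter names make it an octave; at 11 semitones (a half step narrower than perfect) the quality is diminished.

diminished octave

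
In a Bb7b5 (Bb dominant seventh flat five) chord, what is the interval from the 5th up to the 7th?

The chord tones of Bb7b5 (Bb dominant seventh flat five) are Bb, D, Fb, Ab.
So we need the interval from Fb up to Ab.
Fb up to Ab spans 3 letter names and 4 semitones — a major third.

major 3rd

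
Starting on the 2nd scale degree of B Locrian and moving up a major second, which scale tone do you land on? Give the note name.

The scale is B C D E F G A.
The 2nd scale degree is C; a major second above that is D — scale degree 3.

D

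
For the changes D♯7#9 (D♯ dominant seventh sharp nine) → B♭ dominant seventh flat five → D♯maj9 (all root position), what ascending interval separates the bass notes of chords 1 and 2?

diminished sixth

The roots are D♯ and B♭.
D♯ up to B♭ is 7 semitones, a whole step narrower than a major sixth, so the interval is diminished.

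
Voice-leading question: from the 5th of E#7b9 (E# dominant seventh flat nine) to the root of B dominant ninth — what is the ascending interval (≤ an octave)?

The 5th of E#7b9 (E# dominant seventh flat nine) is B#; the root of B dominant ninth is B.
B# up to B is 11 semitones, a half step narrower than a perfect octave, so the interval is diminished.

diminished octave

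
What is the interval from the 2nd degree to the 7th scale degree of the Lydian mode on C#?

major sixth

The scale runs C# D# E# F## G# A# B#.
2nd degree = D#; 7th degree = B#.
From D# to B# is 9 semitones, exactly the major sixth.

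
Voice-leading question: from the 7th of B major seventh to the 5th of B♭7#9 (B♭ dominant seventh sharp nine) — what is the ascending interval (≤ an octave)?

B major seventh has A♯ as its 7th, and B♭7#9 (B♭ dominant seventh sharp nine) has F as its 5th.
A♯ up to F is 7 semitones, a whole step narrower than a major sixth, so the interval is diminished.

diminished sixth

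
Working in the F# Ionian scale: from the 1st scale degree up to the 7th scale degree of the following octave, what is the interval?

Spelling the F# Ionian scale: F# G# A# B C# D# E#.
The 1st scale degree is F# and the 7th degree (up an octave) is E#.
From F# to E# is 23 semitones, exactly the major fourteenth.

major 14th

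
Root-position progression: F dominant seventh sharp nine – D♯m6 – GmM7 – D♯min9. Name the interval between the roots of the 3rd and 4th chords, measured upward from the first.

The roots are G and D♯.
5 letter names make it a fifth; at 8 semitones (a half step wider than perfect) the quality is augmented.

A5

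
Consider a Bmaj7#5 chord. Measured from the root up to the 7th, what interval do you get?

B augmented major seventh: B-D♯-F𝄪-A♯.
So we need the interval from B up to A♯.
From B to A♯ is 11 semitones, exactly the major seventh.

major seventh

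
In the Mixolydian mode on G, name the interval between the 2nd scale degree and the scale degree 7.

Spelling the Mixolydian mode on G: G A B C D E F.
2nd scale degree = A; 7th scale degree = F.
6 letter names make it a sixth; at 8 semitones (a half step narrower than major) the quality is minor.

minor sixth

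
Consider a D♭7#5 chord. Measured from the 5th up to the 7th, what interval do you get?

Spelling the chord: D♭-F-A-C♭.
The 5th is A and the 7th is C♭.
A up to C♭ is 2 semitones, a whole step narrower than a major third, so the interval is diminished.

diminished 3rd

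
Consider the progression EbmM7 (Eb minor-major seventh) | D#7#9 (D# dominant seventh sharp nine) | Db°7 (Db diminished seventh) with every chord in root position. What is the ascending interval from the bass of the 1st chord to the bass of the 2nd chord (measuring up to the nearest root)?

augmented seventh

The roots are Eb and D#.
From Eb to D#: 12 semitones over a seventh = augmented.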